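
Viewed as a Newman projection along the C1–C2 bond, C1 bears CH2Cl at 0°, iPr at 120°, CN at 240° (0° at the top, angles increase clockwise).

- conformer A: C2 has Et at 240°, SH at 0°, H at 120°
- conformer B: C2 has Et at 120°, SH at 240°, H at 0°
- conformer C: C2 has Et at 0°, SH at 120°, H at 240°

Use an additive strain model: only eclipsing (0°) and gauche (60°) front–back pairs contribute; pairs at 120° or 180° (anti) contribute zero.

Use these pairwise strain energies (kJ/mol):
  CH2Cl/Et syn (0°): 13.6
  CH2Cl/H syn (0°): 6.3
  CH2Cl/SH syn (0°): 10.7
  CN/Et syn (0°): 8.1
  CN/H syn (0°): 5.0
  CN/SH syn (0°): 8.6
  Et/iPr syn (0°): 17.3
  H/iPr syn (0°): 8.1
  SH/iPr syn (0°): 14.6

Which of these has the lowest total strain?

A

A (eclipsed): CH2Cl–SH eclipsed, iPr–H eclipsed, CN–Et eclipsed; 10.7 + 8.1 + 8.1 = 26.9 kJ/mol.
B (eclipsed): CH2Cl–H eclipsed, iPr–Et eclipsed, CN–SH eclipsed; 6.3 + 17.3 + 8.6 = 32.2 kJ/mol.
C (eclipsed): CH2Cl–Et eclipsed, iPr–SH eclipsed, CN–H eclipsed; 13.6 + 14.6 + 5.0 = 33.2 kJ/mol.
A has the lowest total (26.9 kJ/mol).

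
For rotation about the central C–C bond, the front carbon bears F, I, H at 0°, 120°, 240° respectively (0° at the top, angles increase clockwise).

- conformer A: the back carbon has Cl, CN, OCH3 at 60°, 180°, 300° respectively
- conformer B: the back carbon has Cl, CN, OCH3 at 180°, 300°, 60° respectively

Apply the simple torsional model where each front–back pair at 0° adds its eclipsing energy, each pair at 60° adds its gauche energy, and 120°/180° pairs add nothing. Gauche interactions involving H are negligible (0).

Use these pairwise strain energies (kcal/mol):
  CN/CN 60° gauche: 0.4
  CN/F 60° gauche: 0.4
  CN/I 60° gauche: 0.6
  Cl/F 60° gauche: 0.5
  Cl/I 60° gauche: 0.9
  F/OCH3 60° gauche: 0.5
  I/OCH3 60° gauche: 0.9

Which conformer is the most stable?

A (staggered): F–Cl gauche, F–OCH3 gauche, I–Cl gauche, I–CN gauche; 0.5 + 0.5 + 0.9 + 0.6 = 2.5 kcal/mol.
B (staggered): F–CN gauche, F–OCH3 gauche, I–Cl gauche, I–OCH3 gauche; 0.4 + 0.5 + 0.9 + 0.9 = 2.7 kcal/mol.
A has the lowest total (2.5 kcal/mol).

A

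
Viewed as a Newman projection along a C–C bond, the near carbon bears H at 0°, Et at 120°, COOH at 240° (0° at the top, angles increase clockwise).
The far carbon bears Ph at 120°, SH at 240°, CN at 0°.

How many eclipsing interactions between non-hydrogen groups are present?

2

Non-H eclipsing pairs: Et(120°)/Ph(120°); COOH(240°)/SH(240°) — 2 interactions.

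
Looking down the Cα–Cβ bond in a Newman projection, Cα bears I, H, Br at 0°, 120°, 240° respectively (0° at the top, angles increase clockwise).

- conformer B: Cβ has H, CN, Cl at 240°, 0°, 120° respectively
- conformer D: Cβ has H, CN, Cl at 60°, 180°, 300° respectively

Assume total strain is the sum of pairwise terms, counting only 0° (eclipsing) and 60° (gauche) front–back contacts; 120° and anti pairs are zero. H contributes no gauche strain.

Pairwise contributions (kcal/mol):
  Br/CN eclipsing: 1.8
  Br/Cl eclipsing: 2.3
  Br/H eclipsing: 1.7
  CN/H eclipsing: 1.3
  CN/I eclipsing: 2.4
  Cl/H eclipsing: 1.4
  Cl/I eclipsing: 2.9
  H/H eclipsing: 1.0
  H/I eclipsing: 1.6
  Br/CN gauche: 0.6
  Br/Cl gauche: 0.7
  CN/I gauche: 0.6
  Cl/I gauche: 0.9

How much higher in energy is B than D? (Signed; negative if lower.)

+3.3 kcal/mol

B (eclipsed): I–CN eclipsed, H–Cl eclipsed, Br–H eclipsed; 2.4 + 1.4 + 1.7 = 5.5 kcal/mol.
D (staggered): I–Cl gauche, Br–CN gauche, Br–Cl gauche; 0.9 + 0.6 + 0.7 = 2.2 kcal/mol.
E(B) − E(D) = 5.5 − 2.2 = +3.3 kcal/mol.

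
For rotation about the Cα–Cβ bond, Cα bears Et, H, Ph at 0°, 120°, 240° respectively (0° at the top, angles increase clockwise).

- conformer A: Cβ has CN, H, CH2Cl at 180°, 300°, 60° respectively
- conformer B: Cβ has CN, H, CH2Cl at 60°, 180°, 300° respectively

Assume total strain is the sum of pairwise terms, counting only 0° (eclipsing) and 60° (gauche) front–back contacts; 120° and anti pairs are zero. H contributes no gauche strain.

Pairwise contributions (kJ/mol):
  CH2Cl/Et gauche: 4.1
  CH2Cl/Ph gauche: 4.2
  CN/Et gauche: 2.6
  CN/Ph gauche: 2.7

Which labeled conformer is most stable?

A

A (staggered): Et–CH2Cl gauche, Ph–CN gauche; 4.1 + 2.7 = 6.8 kJ/mol.
B (staggered): Et–CN gauche, Et–CH2Cl gauche, Ph–CH2Cl gauche; 2.6 + 4.1 + 4.2 = 10.9 kJ/mol.
A has the lowest total (6.8 kJ/mol).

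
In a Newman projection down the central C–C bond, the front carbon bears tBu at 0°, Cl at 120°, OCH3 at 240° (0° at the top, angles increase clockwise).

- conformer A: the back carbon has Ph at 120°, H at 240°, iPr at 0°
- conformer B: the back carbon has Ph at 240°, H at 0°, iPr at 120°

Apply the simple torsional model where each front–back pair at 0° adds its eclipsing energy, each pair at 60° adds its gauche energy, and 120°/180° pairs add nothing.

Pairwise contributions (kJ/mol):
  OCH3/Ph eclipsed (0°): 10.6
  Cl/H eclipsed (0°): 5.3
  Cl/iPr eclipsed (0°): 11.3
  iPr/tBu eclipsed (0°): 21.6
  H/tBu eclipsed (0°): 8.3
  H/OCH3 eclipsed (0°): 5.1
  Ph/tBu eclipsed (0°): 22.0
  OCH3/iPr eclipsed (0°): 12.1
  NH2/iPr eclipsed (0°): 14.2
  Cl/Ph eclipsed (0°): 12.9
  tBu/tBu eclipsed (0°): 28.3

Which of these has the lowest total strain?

B

A is eclipsed. tBu at 0° is eclipsed with iPr at 0° (21.6); Cl at 120° is eclipsed with Ph at 120° (12.9); OCH3 at 240° is eclipsed with H at 240° (5.1). Total 39.6 kJ/mol.
B is eclipsed. tBu at 0° is eclipsed with H at 0° (8.3); Cl at 120° is eclipsed with iPr at 120° (11.3); OCH3 at 240° is eclipsed with Ph at 240° (10.6). Total 30.2 kJ/mol.
B has the lowest total (30.2 kJ/mol).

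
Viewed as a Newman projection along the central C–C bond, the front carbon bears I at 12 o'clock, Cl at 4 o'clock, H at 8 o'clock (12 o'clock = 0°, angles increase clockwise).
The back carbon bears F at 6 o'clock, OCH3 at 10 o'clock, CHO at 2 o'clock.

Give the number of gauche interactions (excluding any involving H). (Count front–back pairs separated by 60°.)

4

Non-H gauche pairs: I(0°)/OCH3(300°); I(0°)/CHO(60°); Cl(120°)/F(180°); Cl(120°)/CHO(60°) — 4 interactions.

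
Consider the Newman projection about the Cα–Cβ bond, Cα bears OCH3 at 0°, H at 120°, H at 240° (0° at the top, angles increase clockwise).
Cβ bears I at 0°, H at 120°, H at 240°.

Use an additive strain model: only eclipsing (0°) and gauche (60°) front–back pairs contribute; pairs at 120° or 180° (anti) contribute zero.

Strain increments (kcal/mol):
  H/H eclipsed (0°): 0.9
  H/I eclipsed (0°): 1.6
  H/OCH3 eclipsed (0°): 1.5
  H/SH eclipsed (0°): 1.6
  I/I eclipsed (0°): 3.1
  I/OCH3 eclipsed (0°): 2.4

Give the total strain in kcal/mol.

4.2 kcal/mol

This conformer (eclipsed): OCH3(0°)/I(0°) eclipsed 2.4; H(120°)/H(120°) eclipsed 0.9; H(240°)/H(240°) eclipsed 0.9 → 4.2 kcal/mol.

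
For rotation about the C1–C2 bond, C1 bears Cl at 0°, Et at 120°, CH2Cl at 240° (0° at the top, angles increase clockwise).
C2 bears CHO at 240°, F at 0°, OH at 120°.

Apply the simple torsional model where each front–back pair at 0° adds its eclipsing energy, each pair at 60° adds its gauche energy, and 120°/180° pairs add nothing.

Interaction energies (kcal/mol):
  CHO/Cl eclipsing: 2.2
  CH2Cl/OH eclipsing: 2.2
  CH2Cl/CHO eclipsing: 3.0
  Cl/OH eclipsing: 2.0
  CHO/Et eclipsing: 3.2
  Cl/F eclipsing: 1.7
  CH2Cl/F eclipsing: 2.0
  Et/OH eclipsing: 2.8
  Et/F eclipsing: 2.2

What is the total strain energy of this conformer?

This conformer (eclipsed): Cl(0°)/F(0°) eclipsed 1.7; Et(120°)/OH(120°) eclipsed 2.8; CH2Cl(240°)/CHO(240°) eclipsed 3.0 → 7.5 kcal/mol.

7.5 kcal/mol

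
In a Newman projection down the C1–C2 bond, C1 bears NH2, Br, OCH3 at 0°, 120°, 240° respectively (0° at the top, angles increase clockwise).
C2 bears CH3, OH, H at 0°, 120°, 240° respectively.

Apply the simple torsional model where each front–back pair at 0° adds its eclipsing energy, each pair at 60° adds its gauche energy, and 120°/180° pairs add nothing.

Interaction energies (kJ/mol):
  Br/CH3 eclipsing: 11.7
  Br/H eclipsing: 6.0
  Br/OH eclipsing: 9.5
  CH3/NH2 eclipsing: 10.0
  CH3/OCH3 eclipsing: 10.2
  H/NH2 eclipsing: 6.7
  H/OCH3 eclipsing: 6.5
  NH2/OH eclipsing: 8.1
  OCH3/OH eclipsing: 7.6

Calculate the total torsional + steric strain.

26.0 kJ/mol

This conformer (eclipsed): NH2–CH3 eclipsed, Br–OH eclipsed, OCH3–H eclipsed; 10.0 + 9.5 + 6.5 = 26.0 kJ/mol.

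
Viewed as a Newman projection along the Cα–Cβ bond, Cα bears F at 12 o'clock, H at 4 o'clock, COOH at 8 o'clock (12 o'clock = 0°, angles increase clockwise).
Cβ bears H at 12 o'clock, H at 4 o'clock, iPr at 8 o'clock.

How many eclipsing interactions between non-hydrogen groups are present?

Non-H eclipsing pairs: COOH(240°)/iPr(240°) — 1 interaction.

1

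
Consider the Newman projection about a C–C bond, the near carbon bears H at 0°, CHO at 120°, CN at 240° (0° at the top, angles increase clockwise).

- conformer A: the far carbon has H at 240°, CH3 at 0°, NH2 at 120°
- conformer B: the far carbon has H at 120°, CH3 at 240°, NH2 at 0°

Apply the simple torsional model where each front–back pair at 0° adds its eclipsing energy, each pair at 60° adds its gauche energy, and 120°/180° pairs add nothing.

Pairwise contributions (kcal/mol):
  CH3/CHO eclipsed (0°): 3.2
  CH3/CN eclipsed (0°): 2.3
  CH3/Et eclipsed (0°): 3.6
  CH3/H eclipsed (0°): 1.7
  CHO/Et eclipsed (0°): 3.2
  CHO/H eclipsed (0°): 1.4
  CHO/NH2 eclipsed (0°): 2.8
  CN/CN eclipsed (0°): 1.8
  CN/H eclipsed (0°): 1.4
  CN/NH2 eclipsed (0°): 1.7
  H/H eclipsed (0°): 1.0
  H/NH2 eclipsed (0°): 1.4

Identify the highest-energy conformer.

A

A is eclipsed. H at 0° is eclipsed with CH3 at 0° (1.7); CHO at 120° is eclipsed with NH2 at 120° (2.8); CN at 240° is eclipsed with H at 240° (1.4). Total 5.9 kcal/mol.
B is eclipsed. H at 0° is eclipsed with NH2 at 0° (1.4); CHO at 120° is eclipsed with H at 120° (1.4); CN at 240° is eclipsed with CH3 at 240° (2.3). Total 5.1 kcal/mol.
A has the highest total (5.9 kcal/mol).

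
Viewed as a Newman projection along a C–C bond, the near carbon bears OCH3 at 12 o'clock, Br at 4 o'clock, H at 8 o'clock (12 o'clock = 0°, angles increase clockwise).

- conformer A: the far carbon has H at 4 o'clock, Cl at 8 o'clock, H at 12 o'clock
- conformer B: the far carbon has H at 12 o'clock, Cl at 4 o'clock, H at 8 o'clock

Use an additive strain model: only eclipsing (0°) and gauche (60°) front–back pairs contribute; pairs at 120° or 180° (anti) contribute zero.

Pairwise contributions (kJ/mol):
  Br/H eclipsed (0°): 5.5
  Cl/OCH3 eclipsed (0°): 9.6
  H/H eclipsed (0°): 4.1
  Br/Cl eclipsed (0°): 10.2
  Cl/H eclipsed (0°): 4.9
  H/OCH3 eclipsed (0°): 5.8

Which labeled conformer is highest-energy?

A (eclipsed): OCH3(0°)/H(0°) eclipsed 5.8; Br(120°)/H(120°) eclipsed 5.5; H(240°)/Cl(240°) eclipsed 4.9 → 16.2 kJ/mol.
B (eclipsed): OCH3(0°)/H(0°) eclipsed 5.8; Br(120°)/Cl(120°) eclipsed 10.2; H(240°)/H(240°) eclipsed 4.1 → 20.1 kJ/mol.
B has the highest total (20.1 kJ/mol).

B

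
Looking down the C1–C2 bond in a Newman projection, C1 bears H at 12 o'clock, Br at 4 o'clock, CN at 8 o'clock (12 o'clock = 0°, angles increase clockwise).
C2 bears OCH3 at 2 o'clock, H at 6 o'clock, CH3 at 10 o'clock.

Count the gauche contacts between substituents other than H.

Non-H gauche pairs: Br(120°)/OCH3(60°); CN(240°)/CH3(300°) — 2 interactions.

2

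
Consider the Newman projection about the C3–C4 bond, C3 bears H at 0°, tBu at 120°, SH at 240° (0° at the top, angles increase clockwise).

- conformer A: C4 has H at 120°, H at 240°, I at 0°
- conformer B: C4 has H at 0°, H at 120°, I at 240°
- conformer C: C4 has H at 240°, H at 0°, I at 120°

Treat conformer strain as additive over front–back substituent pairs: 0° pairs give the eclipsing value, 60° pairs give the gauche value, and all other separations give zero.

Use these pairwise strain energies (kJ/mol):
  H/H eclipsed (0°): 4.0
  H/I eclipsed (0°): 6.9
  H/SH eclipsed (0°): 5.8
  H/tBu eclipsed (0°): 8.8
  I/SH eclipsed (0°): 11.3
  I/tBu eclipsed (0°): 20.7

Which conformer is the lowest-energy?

A (eclipsed): H(0°)/I(0°) eclipsed 6.9; tBu(120°)/H(120°) eclipsed 8.8; SH(240°)/H(240°) eclipsed 5.8 → 21.5 kJ/mol.
B (eclipsed): H(0°)/H(0°) eclipsed 4.0; tBu(120°)/H(120°) eclipsed 8.8; SH(240°)/I(240°) eclipsed 11.3 → 24.1 kJ/mol.
C (eclipsed): H(0°)/H(0°) eclipsed 4.0; tBu(120°)/I(120°) eclipsed 20.7; SH(240°)/H(240°) eclipsed 5.8 → 30.5 kJ/mol.
A has the lowest total (21.5 kJ/mol).

A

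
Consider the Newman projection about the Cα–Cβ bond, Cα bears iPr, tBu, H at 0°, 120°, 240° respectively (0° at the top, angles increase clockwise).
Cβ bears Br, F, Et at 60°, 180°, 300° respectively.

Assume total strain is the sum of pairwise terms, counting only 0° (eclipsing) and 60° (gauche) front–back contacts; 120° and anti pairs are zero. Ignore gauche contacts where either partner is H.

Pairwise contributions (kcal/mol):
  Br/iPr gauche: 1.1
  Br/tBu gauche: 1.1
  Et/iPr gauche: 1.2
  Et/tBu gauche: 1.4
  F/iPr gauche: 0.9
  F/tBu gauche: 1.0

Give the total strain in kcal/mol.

4.4 kcal/mol

This conformer (staggered): iPr(0°)/Br(60°) gauche 1.1; iPr(0°)/Et(300°) gauche 1.2; tBu(120°)/Br(60°) gauche 1.1; tBu(120°)/F(180°) gauche 1.0 → 4.4 kcal/mol.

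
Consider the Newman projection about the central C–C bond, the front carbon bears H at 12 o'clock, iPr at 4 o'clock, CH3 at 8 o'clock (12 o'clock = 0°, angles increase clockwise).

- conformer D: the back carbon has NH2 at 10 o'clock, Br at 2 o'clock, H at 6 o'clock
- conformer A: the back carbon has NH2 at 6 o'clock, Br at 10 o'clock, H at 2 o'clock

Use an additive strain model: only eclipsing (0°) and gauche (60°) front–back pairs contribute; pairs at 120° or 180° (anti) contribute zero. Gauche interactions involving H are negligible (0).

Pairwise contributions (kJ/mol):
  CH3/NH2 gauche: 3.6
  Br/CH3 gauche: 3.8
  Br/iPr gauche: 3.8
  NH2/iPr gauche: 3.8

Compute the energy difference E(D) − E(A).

-3.8 kJ/mol

D (staggered): iPr(120°)/Br(60°) gauche 3.8; CH3(240°)/NH2(300°) gauche 3.6 → 7.4 kJ/mol.
A (staggered): iPr(120°)/NH2(180°) gauche 3.8; CH3(240°)/NH2(180°) gauche 3.6; CH3(240°)/Br(300°) gauche 3.8 → 11.2 kJ/mol.
E(D) − E(A) = 7.4 − 11.2 = -3.8 kJ/mol.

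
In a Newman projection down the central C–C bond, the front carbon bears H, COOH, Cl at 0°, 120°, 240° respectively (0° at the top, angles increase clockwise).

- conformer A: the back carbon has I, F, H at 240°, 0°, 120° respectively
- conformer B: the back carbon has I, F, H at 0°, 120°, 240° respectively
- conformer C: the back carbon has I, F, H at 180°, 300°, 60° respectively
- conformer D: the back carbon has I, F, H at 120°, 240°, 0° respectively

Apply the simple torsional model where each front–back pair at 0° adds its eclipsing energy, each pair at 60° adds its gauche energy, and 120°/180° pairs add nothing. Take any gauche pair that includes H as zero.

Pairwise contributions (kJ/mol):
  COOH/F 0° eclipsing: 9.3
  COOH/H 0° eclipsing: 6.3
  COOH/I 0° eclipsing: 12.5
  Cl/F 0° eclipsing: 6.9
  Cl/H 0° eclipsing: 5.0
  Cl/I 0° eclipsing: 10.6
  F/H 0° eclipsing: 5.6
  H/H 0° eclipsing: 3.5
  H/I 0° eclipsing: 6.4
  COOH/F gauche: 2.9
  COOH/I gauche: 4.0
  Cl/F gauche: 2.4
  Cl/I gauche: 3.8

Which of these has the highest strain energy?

D

A (eclipsed): H–F eclipsed, COOH–H eclipsed, Cl–I eclipsed; 5.6 + 6.3 + 10.6 = 22.5 kJ/mol.
B (eclipsed): H–I eclipsed, COOH–F eclipsed, Cl–H eclipsed; 6.4 + 9.3 + 5.0 = 20.7 kJ/mol.
C (staggered): COOH–I gauche, Cl–I gauche, Cl–F gauche; 4.0 + 3.8 + 2.4 = 10.2 kJ/mol.
D (eclipsed): H–H eclipsed, COOH–I eclipsed, Cl–F eclipsed; 3.5 + 12.5 + 6.9 = 22.9 kJ/mol.
D has the highest total (22.9 kJ/mol).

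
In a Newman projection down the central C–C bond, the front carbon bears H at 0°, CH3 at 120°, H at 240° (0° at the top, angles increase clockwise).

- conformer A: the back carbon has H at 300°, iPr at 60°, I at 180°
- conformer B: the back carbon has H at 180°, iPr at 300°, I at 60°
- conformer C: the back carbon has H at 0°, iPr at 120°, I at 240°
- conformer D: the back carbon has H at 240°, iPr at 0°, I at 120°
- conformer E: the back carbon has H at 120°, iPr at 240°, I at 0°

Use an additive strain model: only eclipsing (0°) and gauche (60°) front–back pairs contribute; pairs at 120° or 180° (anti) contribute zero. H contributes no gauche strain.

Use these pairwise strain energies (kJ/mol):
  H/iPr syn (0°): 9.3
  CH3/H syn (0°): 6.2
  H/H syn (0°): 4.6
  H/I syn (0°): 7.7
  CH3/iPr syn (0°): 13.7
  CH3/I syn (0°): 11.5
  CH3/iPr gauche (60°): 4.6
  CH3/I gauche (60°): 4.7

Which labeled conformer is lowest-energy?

B

A (staggered): CH3–iPr gauche, CH3–I gauche; 4.6 + 4.7 = 9.3 kJ/mol.
B (staggered): CH3–I gauche; 4.7 = 4.7 kJ/mol.
C (eclipsed): H–H eclipsed, CH3–iPr eclipsed, H–I eclipsed; 4.6 + 13.7 + 7.7 = 26.0 kJ/mol.
D (eclipsed): H–iPr eclipsed, CH3–I eclipsed, H–H eclipsed; 9.3 + 11.5 + 4.6 = 25.4 kJ/mol.
E (eclipsed): H–I eclipsed, CH3–H eclipsed, H–iPr eclipsed; 7.7 + 6.2 + 9.3 = 23.2 kJ/mol.
B has the lowest total (4.7 kJ/mol).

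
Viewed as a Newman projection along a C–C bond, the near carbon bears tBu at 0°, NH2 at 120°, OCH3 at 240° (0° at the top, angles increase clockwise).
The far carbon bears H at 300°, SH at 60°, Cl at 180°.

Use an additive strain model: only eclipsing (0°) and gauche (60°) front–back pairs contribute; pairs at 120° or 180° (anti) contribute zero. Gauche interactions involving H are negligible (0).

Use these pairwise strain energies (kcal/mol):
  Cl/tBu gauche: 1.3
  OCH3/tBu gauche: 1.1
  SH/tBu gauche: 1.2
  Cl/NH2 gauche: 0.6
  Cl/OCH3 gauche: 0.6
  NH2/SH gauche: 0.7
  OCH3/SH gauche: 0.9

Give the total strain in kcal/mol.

3.1 kcal/mol

This conformer (staggered): tBu(0°)/SH(60°) gauche 1.2; NH2(120°)/SH(60°) gauche 0.7; NH2(120°)/Cl(180°) gauche 0.6; OCH3(240°)/Cl(180°) gauche 0.6 → 3.1 kcal/mol.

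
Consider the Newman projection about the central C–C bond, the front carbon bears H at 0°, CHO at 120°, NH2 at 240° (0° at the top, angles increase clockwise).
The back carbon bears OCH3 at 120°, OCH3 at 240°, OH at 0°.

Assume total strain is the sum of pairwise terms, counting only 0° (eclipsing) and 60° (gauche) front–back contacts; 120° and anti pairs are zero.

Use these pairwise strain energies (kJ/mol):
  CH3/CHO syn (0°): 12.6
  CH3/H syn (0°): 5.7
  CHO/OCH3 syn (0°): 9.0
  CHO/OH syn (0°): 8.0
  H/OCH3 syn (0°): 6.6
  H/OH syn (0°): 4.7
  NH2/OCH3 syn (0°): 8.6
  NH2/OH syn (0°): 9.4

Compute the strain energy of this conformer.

22.3 kJ/mol

This conformer (eclipsed): H–OH eclipsed, CHO–OCH3 eclipsed, NH2–OCH3 eclipsed; 4.7 + 9.0 + 8.6 = 22.3 kJ/mol.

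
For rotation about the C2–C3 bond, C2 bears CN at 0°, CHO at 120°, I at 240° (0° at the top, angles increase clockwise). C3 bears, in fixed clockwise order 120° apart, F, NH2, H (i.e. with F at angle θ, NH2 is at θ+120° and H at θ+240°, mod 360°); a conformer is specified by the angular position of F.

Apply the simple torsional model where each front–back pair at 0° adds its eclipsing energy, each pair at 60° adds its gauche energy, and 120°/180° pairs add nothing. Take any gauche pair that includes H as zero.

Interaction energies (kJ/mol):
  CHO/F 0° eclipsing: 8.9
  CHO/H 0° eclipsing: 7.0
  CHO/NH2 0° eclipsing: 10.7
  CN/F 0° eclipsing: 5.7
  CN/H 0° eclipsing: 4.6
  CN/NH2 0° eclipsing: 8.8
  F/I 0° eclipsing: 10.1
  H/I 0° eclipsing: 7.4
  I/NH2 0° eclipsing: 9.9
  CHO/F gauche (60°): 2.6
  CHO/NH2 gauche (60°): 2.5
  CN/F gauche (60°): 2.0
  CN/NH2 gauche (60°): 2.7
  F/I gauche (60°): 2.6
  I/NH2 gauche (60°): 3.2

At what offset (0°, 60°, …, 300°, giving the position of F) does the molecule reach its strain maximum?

F at 0° (eclipsed): CN–F eclipsed, CHO–NH2 eclipsed, I–H eclipsed; 5.7 + 10.7 + 7.4 = 23.8 kJ/mol.
F at 60° (staggered): CN–F gauche, CHO–F gauche, CHO–NH2 gauche, I–NH2 gauche; 2.0 + 2.6 + 2.5 + 3.2 = 10.3 kJ/mol.
F at 120° (eclipsed): CN–H eclipsed, CHO–F eclipsed, I–NH2 eclipsed; 4.6 + 8.9 + 9.9 = 23.4 kJ/mol.
F at 180° (staggered): CN–NH2 gauche, CHO–F gauche, I–F gauche, I–NH2 gauche; 2.7 + 2.6 + 2.6 + 3.2 = 11.1 kJ/mol.
F at 240° (eclipsed): CN–NH2 eclipsed, CHO–H eclipsed, I–F eclipsed; 8.8 + 7.0 + 10.1 = 25.9 kJ/mol.
F at 300° (staggered): CN–F gauche, CN–NH2 gauche, CHO–NH2 gauche, I–F gauche; 2.0 + 2.7 + 2.5 + 2.6 = 9.8 kJ/mol.
The maximum (25.9 kJ/mol) occurs with F at 240°.

240°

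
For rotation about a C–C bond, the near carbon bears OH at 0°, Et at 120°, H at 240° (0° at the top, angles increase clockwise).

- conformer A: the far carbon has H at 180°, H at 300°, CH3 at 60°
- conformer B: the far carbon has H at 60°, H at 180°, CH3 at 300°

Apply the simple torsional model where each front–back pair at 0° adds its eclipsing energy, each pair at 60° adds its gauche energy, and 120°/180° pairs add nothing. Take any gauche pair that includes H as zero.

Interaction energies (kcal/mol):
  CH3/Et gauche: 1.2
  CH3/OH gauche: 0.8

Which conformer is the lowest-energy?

B

A is staggered. OH at 0° is gauche with CH3 at 60° (0.8); Et at 120° is gauche with CH3 at 60° (1.2). Total 2.0 kcal/mol.
B is staggered. OH at 0° is gauche with CH3 at 300° (0.8). Total 0.8 kcal/mol.
B has the lowest total (0.8 kcal/mol).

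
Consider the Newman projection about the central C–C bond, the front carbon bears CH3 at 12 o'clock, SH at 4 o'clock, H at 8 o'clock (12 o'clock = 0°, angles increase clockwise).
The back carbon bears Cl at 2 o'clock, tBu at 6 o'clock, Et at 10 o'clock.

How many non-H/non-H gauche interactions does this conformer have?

Non-H gauche pairs: CH3(0°)/Cl(60°); CH3(0°)/Et(300°); SH(120°)/Cl(60°); SH(120°)/tBu(180°) — 4 interactions.

4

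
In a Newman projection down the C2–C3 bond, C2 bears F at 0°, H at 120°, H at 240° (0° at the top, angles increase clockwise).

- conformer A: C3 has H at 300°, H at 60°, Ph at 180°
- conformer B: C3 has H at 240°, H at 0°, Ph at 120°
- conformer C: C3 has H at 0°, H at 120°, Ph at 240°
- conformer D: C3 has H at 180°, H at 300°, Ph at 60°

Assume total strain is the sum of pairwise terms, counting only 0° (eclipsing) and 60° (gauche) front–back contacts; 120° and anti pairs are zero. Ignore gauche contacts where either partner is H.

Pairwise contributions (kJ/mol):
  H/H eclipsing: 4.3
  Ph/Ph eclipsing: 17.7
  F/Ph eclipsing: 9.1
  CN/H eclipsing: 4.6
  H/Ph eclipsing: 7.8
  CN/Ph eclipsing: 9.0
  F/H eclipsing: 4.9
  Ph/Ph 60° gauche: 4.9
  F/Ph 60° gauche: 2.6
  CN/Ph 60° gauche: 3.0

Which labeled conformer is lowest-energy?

A (staggered): no non-H gauche contacts → 0.0 kJ/mol.
B is eclipsed. F at 0° is eclipsed with H at 0° (4.9); H at 120° is eclipsed with Ph at 120° (7.8); H at 240° is eclipsed with H at 240° (4.3). Total 17.0 kJ/mol.
C is eclipsed. F at 0° is eclipsed with H at 0° (4.9); H at 120° is eclipsed with H at 120° (4.3); H at 240° is eclipsed with Ph at 240° (7.8). Total 17.0 kJ/mol.
D is staggered. F at 0° is gauche with Ph at 60° (2.6). Total 2.6 kJ/mol.
A has the lowest total (0.0 kJ/mol).

A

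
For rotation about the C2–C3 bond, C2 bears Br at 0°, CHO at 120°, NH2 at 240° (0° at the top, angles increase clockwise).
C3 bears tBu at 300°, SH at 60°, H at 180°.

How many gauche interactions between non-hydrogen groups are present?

Non-H gauche pairs: Br(0°)/tBu(300°); Br(0°)/SH(60°); CHO(120°)/SH(60°); NH2(240°)/tBu(300°) — 4 interactions.

4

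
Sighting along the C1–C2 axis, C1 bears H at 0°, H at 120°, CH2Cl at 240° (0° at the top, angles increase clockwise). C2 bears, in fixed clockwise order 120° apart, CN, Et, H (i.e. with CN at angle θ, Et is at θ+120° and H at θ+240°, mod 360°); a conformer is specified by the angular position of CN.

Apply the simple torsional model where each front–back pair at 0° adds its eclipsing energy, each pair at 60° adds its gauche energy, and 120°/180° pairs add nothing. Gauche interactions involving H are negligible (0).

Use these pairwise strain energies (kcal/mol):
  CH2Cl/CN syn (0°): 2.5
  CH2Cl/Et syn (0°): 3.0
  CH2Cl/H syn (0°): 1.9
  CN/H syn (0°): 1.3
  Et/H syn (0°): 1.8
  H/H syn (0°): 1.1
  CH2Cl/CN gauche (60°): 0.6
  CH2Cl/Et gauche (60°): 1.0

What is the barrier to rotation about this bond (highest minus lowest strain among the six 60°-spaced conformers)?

CN at 0° (eclipsed): H–CN eclipsed, H–Et eclipsed, CH2Cl–H eclipsed; 1.3 + 1.8 + 1.9 = 5.0 kcal/mol.
CN at 60° (staggered): CH2Cl–Et gauche; 1.0 = 1.0 kcal/mol.
CN at 120° (eclipsed): H–H eclipsed, H–CN eclipsed, CH2Cl–Et eclipsed; 1.1 + 1.3 + 3.0 = 5.4 kcal/mol.
CN at 180° (staggered): CH2Cl–CN gauche, CH2Cl–Et gauche; 0.6 + 1.0 = 1.6 kcal/mol.
CN at 240° (eclipsed): H–Et eclipsed, H–H eclipsed, CH2Cl–CN eclipsed; 1.8 + 1.1 + 2.5 = 5.4 kcal/mol.
CN at 300° (staggered): CH2Cl–CN gauche; 0.6 = 0.6 kcal/mol.
Max at 120° (5.4 kcal/mol), min at 300° (0.6 kcal/mol); barrier = 4.8 kcal/mol.

4.8 kcal/mol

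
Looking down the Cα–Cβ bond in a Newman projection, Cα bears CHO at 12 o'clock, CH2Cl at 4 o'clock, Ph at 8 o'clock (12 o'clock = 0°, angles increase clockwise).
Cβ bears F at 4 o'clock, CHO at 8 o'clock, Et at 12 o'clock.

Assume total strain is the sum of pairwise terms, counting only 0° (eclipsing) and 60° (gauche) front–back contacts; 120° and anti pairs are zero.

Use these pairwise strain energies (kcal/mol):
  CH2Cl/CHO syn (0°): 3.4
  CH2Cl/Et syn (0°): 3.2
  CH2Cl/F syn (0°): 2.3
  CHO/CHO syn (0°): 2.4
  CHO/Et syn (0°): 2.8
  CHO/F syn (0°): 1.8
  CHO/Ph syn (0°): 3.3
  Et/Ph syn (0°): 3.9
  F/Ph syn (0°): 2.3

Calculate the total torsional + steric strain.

This conformer (eclipsed): CHO–Et eclipsed, CH2Cl–F eclipsed, Ph–CHO eclipsed; 2.8 + 2.3 + 3.3 = 8.4 kcal/mol.

8.4 kcal/mol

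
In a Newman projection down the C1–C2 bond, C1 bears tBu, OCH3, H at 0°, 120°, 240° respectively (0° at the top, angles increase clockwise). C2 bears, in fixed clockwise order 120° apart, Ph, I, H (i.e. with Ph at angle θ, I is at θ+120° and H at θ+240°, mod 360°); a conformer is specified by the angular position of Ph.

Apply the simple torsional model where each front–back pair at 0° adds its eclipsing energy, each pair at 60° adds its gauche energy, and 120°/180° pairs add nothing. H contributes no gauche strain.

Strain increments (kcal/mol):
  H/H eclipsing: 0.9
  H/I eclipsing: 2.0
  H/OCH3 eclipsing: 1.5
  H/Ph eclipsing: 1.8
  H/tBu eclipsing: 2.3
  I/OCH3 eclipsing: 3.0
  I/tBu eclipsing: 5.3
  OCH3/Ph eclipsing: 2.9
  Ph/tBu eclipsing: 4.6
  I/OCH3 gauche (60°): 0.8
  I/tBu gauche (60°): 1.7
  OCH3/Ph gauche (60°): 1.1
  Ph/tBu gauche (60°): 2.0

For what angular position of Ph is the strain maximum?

Ph at 0° (eclipsed): tBu–Ph eclipsed, OCH3–I eclipsed, H–H eclipsed; 4.6 + 3.0 + 0.9 = 8.5 kcal/mol.
Ph at 60° (staggered): tBu–Ph gauche, OCH3–Ph gauche, OCH3–I gauche; 2.0 + 1.1 + 0.8 = 3.9 kcal/mol.
Ph at 120° (eclipsed): tBu–H eclipsed, OCH3–Ph eclipsed, H–I eclipsed; 2.3 + 2.9 + 2.0 = 7.2 kcal/mol.
Ph at 180° (staggered): tBu–I gauche, OCH3–Ph gauche; 1.7 + 1.1 = 2.8 kcal/mol.
Ph at 240° (eclipsed): tBu–I eclipsed, OCH3–H eclipsed, H–Ph eclipsed; 5.3 + 1.5 + 1.8 = 8.6 kcal/mol.
Ph at 300° (staggered): tBu–Ph gauche, tBu–I gauche, OCH3–I gauche; 2.0 + 1.7 + 0.8 = 4.5 kcal/mol.
The maximum (8.6 kcal/mol) occurs with Ph at 240°.

240°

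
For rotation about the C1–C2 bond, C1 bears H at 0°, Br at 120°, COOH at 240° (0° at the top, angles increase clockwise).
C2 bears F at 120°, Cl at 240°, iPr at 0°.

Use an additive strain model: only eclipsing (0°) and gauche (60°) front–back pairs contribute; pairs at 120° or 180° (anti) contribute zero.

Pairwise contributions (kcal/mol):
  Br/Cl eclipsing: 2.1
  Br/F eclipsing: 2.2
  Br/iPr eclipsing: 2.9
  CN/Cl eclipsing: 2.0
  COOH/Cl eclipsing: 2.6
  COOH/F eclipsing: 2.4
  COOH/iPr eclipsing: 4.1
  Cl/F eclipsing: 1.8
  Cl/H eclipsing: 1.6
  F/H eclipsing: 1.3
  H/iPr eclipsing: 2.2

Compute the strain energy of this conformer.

7.0 kcal/mol

This conformer is eclipsed. H at 0° is eclipsed with iPr at 0° (2.2); Br at 120° is eclipsed with F at 120° (2.2); COOH at 240° is eclipsed with Cl at 240° (2.6). Total 7.0 kcal/mol.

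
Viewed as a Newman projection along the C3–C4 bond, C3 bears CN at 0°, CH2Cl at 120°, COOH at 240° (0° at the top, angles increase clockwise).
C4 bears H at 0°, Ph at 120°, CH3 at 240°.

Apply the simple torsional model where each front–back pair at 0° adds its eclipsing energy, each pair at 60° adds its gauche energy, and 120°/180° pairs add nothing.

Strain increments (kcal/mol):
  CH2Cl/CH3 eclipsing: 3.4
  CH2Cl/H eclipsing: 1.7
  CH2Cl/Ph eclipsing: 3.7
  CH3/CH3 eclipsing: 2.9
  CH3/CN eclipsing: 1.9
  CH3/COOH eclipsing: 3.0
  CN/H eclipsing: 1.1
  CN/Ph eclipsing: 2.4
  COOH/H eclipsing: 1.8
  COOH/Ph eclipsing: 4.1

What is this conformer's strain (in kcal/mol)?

7.8 kcal/mol

This conformer (eclipsed): CN(0°)/H(0°) eclipsed 1.1; CH2Cl(120°)/Ph(120°) eclipsed 3.7; COOH(240°)/CH3(240°) eclipsed 3.0 → 7.8 kcal/mol.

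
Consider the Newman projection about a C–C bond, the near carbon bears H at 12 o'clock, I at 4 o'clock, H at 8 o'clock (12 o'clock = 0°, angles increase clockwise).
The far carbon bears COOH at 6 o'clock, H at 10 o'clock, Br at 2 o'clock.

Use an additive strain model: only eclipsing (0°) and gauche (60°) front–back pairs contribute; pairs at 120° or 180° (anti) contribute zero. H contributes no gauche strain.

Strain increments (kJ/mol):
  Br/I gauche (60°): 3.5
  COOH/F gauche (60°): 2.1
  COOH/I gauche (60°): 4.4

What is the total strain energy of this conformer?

7.9 kJ/mol

This conformer (staggered): I–COOH gauche, I–Br gauche; 4.4 + 3.5 = 7.9 kJ/mol.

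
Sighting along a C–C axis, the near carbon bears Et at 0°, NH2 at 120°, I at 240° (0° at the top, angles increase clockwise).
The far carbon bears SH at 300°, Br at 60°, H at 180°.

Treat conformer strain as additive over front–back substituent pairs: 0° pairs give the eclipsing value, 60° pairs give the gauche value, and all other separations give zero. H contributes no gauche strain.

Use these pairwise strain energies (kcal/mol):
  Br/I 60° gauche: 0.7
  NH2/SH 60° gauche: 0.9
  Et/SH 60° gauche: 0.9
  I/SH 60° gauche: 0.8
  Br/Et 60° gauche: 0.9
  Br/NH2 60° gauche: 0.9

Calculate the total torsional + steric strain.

3.5 kcal/mol

This conformer (staggered): Et–SH gauche, Et–Br gauche, NH2–Br gauche, I–SH gauche; 0.9 + 0.9 + 0.9 + 0.8 = 3.5 kcal/mol.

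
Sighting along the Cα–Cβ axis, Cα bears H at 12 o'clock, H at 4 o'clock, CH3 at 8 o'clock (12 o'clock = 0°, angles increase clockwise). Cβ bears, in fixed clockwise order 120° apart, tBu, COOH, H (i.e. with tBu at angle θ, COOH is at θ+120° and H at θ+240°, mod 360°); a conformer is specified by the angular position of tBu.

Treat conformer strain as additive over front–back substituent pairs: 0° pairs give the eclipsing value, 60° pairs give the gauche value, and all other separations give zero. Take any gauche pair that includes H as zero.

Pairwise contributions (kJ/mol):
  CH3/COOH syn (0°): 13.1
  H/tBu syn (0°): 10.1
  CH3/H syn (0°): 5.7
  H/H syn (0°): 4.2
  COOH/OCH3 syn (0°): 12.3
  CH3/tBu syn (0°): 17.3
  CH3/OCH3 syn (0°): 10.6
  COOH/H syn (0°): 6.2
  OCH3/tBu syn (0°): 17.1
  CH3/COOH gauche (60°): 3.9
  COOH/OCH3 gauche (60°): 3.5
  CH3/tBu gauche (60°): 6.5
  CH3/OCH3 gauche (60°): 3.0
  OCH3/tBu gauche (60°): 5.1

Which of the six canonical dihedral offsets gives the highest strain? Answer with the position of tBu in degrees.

240°

tBu at 0° is eclipsed. H at 0° is eclipsed with tBu at 0° (10.1); H at 120° is eclipsed with COOH at 120° (6.2); CH3 at 240° is eclipsed with H at 240° (5.7). Total 22.0 kJ/mol.
tBu at 60° is staggered. CH3 at 240° is gauche with COOH at 180° (3.9). Total 3.9 kJ/mol.
tBu at 120° is eclipsed. H at 0° is eclipsed with H at 0° (4.2); H at 120° is eclipsed with tBu at 120° (10.1); CH3 at 240° is eclipsed with COOH at 240° (13.1). Total 27.4 kJ/mol.
tBu at 180° is staggered. CH3 at 240° is gauche with tBu at 180° (6.5); CH3 at 240° is gauche with COOH at 300° (3.9). Total 10.4 kJ/mol.
tBu at 240° is eclipsed. H at 0° is eclipsed with COOH at 0° (6.2); H at 120° is eclipsed with H at 120° (4.2); CH3 at 240° is eclipsed with tBu at 240° (17.3). Total 27.7 kJ/mol.
tBu at 300° is staggered. CH3 at 240° is gauche with tBu at 300° (6.5). Total 6.5 kJ/mol.
The maximum (27.7 kJ/mol) occurs with tBu at 240°.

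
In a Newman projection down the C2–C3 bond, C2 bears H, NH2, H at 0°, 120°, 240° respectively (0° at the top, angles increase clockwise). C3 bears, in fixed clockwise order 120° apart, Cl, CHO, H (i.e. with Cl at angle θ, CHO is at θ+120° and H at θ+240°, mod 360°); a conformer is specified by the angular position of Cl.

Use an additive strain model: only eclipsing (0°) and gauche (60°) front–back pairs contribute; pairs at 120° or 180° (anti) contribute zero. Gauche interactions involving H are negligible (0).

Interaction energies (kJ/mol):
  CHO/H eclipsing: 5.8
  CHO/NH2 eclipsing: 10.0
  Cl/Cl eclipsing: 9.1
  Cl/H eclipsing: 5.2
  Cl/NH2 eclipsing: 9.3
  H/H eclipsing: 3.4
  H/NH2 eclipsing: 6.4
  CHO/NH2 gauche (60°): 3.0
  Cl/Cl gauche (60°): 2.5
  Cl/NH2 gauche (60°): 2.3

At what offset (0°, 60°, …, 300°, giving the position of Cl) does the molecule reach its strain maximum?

Cl at 0° (eclipsed): H–Cl eclipsed, NH2–CHO eclipsed, H–H eclipsed; 5.2 + 10.0 + 3.4 = 18.6 kJ/mol.
Cl at 60° (staggered): NH2–Cl gauche, NH2–CHO gauche; 2.3 + 3.0 = 5.3 kJ/mol.
Cl at 120° (eclipsed): H–H eclipsed, NH2–Cl eclipsed, H–CHO eclipsed; 3.4 + 9.3 + 5.8 = 18.5 kJ/mol.
Cl at 180° (staggered): NH2–Cl gauche; 2.3 = 2.3 kJ/mol.
Cl at 240° (eclipsed): H–CHO eclipsed, NH2–H eclipsed, H–Cl eclipsed; 5.8 + 6.4 + 5.2 = 17.4 kJ/mol.
Cl at 300° (staggered): NH2–CHO gauche; 3.0 = 3.0 kJ/mol.
The maximum (18.6 kJ/mol) occurs with Cl at 0°.

0°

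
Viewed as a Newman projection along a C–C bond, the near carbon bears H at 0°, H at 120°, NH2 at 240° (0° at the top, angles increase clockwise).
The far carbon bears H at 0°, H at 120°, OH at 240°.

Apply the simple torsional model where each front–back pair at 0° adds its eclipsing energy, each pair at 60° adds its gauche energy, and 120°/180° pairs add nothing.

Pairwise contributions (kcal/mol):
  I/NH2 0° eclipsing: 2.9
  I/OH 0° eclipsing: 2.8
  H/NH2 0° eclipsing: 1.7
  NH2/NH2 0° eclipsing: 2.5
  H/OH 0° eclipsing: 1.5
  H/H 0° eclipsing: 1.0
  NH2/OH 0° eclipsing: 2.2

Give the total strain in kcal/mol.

4.2 kcal/mol

This conformer (eclipsed): H–H eclipsed, H–H eclipsed, NH2–OH eclipsed; 1.0 + 1.0 + 2.2 = 4.2 kcal/mol.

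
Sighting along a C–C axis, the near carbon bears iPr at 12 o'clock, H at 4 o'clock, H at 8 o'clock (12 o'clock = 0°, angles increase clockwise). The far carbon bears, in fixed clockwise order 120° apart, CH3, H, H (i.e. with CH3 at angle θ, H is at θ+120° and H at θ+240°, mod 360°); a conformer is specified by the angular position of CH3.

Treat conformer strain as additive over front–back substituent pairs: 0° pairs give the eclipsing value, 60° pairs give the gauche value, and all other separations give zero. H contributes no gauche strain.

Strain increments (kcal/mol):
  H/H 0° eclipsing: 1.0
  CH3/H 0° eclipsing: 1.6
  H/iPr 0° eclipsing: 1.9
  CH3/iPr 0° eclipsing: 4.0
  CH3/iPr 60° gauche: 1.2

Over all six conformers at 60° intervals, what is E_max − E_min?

CH3 at 0° (eclipsed): iPr–CH3 eclipsed, H–H eclipsed, H–H eclipsed; 4.0 + 1.0 + 1.0 = 6.0 kcal/mol.
CH3 at 60° (staggered): iPr–CH3 gauche; 1.2 = 1.2 kcal/mol.
CH3 at 120° (eclipsed): iPr–H eclipsed, H–CH3 eclipsed, H–H eclipsed; 1.9 + 1.6 + 1.0 = 4.5 kcal/mol.
CH3 at 180° (staggered): no non-H gauche contacts → 0.0 kcal/mol.
CH3 at 240° (eclipsed): iPr–H eclipsed, H–H eclipsed, H–CH3 eclipsed; 1.9 + 1.0 + 1.6 = 4.5 kcal/mol.
CH3 at 300° (staggered): iPr–CH3 gauche; 1.2 = 1.2 kcal/mol.
Max at 0° (6.0 kcal/mol), min at 180° (0.0 kcal/mol); barrier = 6.0 kcal/mol.

6.0 kcal/mol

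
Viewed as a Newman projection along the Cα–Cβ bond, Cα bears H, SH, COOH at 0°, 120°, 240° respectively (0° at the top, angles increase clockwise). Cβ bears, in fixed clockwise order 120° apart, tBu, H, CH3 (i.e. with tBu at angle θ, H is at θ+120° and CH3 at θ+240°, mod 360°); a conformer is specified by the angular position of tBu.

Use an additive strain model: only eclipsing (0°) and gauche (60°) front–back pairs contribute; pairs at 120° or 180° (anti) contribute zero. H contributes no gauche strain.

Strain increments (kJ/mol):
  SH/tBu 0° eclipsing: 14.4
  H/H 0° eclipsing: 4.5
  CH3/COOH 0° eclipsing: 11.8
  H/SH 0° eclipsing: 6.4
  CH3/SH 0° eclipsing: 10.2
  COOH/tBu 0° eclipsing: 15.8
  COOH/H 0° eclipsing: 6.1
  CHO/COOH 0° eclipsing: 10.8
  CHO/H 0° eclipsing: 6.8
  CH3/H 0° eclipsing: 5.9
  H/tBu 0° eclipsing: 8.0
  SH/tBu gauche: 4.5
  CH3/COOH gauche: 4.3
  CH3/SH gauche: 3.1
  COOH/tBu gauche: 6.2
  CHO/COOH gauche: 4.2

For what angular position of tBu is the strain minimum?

60°

tBu at 0° (eclipsed): H(0°)/tBu(0°) eclipsed 8.0; SH(120°)/H(120°) eclipsed 6.4; COOH(240°)/CH3(240°) eclipsed 11.8 → 26.2 kJ/mol.
tBu at 60° (staggered): SH(120°)/tBu(60°) gauche 4.5; COOH(240°)/CH3(300°) gauche 4.3 → 8.8 kJ/mol.
tBu at 120° (eclipsed): H(0°)/CH3(0°) eclipsed 5.9; SH(120°)/tBu(120°) eclipsed 14.4; COOH(240°)/H(240°) eclipsed 6.1 → 26.4 kJ/mol.
tBu at 180° (staggered): SH(120°)/tBu(180°) gauche 4.5; SH(120°)/CH3(60°) gauche 3.1; COOH(240°)/tBu(180°) gauche 6.2 → 13.8 kJ/mol.
tBu at 240° (eclipsed): H(0°)/H(0°) eclipsed 4.5; SH(120°)/CH3(120°) eclipsed 10.2; COOH(240°)/tBu(240°) eclipsed 15.8 → 30.5 kJ/mol.
tBu at 300° (staggered): SH(120°)/CH3(180°) gauche 3.1; COOH(240°)/tBu(300°) gauche 6.2; COOH(240°)/CH3(180°) gauche 4.3 → 13.6 kJ/mol.
The minimum (8.8 kJ/mol) occurs with tBu at 60°.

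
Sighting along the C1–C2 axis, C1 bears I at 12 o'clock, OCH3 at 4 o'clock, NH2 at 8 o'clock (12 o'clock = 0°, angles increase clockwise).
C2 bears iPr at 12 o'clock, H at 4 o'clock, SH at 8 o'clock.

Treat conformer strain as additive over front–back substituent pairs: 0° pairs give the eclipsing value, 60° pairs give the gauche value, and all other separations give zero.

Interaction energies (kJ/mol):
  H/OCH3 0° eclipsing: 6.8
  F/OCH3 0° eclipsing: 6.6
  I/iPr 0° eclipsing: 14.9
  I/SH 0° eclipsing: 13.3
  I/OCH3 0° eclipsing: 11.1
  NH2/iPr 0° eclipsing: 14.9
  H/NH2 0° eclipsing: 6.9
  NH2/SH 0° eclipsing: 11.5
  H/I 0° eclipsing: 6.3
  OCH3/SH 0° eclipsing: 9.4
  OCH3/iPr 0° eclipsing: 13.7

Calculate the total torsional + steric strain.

This conformer (eclipsed): I(0°)/iPr(0°) eclipsed 14.9; OCH3(120°)/H(120°) eclipsed 6.8; NH2(240°)/SH(240°) eclipsed 11.5 → 33.2 kJ/mol.

33.2 kJ/mol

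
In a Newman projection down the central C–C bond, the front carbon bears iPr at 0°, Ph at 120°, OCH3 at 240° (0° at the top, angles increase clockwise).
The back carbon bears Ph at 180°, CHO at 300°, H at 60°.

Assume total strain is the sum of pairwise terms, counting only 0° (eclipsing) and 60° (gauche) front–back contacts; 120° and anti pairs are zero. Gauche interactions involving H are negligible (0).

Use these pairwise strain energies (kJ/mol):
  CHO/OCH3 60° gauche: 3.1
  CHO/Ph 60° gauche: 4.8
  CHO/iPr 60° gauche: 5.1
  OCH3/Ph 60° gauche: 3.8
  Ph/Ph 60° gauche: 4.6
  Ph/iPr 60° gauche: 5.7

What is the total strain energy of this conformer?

This conformer (staggered): iPr(0°)/CHO(300°) gauche 5.1; Ph(120°)/Ph(180°) gauche 4.6; OCH3(240°)/Ph(180°) gauche 3.8; OCH3(240°)/CHO(300°) gauche 3.1 → 16.6 kJ/mol.

16.6 kJ/mol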